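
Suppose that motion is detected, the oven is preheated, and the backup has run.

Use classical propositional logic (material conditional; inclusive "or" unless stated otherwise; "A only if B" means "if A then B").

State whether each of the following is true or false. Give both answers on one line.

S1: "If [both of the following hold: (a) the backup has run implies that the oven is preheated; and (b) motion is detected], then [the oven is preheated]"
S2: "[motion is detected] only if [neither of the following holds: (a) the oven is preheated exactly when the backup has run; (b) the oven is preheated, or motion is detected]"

S1 True; S2 False

Let R = "the backup has run" (True), Q = "the oven is preheated" (True), P = "motion is detected" (True).

S1: Parsed as ((R -> Q) and P) -> Q

R -> Q = True -> True = True
(R -> Q) and P = True and True = True
((R -> Q) and P) -> Q = True -> True = True
Hence S1 is true.

S2: In symbols: P -> ((Q iff R) nor (Q or P))

Q iff R = True iff True = True
Q or P = True or True = True
(Q iff R) nor (Q or P) = True nor True = False
P -> ((Q iff R) nor (Q or P)) = True -> False = False
Hence S2 is false.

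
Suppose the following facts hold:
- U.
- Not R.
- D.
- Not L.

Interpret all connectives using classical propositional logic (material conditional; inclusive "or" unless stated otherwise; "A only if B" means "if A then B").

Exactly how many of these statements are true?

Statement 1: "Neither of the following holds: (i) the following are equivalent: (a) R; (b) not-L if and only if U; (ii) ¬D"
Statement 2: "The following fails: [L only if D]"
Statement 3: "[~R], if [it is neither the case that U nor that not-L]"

2

Statement 1: Formalization: (R iff (not L iff U)) nor not D

not L = not False = True
not L iff U = True iff True = True
R iff (not L iff U) = False iff True = False
not D = not True = False
(R iff (not L iff U)) nor not D = False nor False = True
Thus Statement 1 is true.

Statement 2: In symbols: not (L -> D)

L -> D = False -> True = True
not (L -> D) = not True = False
Hence Statement 2 is false.

Statement 3: Parsed as (U nor not L) -> not R

not L = not False = True
U nor not L = True nor True = False
not R = not False = True
(U nor not L) -> not R = False -> True = True
Thus Statement 3 is true.

Count: 2.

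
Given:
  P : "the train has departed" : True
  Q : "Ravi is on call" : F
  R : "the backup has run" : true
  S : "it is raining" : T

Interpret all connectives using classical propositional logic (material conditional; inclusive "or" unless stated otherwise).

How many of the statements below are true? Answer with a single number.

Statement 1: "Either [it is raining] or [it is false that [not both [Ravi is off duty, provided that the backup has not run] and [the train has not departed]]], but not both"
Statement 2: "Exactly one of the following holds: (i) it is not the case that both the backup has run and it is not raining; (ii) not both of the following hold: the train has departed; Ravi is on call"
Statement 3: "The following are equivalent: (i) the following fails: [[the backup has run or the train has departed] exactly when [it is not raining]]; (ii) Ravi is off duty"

Statement 1: Formalization: S ⊕ ¬((¬R → ¬Q) ↑ ¬P)

¬R = ¬T = F
¬Q = ¬F = T
¬R → ¬Q = F → T = T
¬P = ¬T = F
(¬R → ¬Q) ↑ ¬P = T ↑ F = T
¬((¬R → ¬Q) ↑ ¬P) = ¬T = F
S ⊕ ¬((¬R → ¬Q) ↑ ¬P) = T ⊕ F = T
Thus Statement 1 is true.

Statement 2: In symbols: (R ↑ ¬S) ⊕ (P ↑ Q)

¬S = ¬T = F
R ↑ ¬S = T ↑ F = T
P ↑ Q = T ↑ F = T
(R ↑ ¬S) ⊕ (P ↑ Q) = T ⊕ T = F
Thus Statement 2 is false.

Statement 3: Formalization: ¬((R ∨ P) ↔ ¬S) ↔ ¬Q

R ∨ P = T ∨ T = T
¬S = ¬T = F
(R ∨ P) ↔ ¬S = T ↔ F = F
¬((R ∨ P) ↔ ¬S) = ¬F = T
¬Q = ¬F = T
¬((R ∨ P) ↔ ¬S) ↔ ¬Q = T ↔ T = T
Hence Statement 3 is true.

2 of the 3 statements are true (Statement 1, Statement 3).

2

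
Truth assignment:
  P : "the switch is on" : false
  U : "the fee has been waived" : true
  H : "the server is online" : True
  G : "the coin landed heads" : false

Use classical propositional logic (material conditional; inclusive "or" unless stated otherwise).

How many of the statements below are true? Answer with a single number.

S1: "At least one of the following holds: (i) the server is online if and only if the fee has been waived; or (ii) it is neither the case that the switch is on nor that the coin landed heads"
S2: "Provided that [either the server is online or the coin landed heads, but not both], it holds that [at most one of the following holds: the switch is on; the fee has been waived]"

S1: This is (H iff U) or (P nor G).

H iff U = True iff True = True
P nor G = False nor False = True
(H iff U) or (P nor G) = True or True = True
Thus S1 is true.

S2: In symbols: (H xor G) -> (P nand U)

H xor G = True xor False = True
P nand U = False nand True = True
(H xor G) -> (P nand U) = True -> True = True
Thus S2 is true.

True statements: 2.

2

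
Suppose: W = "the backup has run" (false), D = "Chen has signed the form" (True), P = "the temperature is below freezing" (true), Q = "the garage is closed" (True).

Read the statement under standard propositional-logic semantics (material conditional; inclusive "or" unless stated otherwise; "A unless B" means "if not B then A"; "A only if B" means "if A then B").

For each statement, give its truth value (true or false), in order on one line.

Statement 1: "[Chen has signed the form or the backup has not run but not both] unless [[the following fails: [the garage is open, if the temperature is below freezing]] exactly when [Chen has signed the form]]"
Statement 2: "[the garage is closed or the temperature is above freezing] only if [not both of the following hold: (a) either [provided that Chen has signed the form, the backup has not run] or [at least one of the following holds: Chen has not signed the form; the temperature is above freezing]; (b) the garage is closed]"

Statement 1 True, Statement 2 False

Statement 1: Parsed as (D xor ~W) | (~(P -> ~Q) <-> D)

~W = ~F = T
D xor ~W = T xor T = F
~Q = ~T = F
P -> ~Q = T -> F = F
~(P -> ~Q) = ~F = T
~(P -> ~Q) <-> D = T <-> T = T
(D xor ~W) | (~(P -> ~Q) <-> D) = F | T = T
So Statement 1 is true.

Statement 2: Formalization: (Q | ~P) -> (((D -> ~W) | (~D | ~P)) nand Q)

~P = ~T = F
Q | ~P = T | F = T
~W = ~F = T
D -> ~W = T -> T = T
~D = ~T = F
~P = ~T = F
~D | ~P = F | F = F
(D -> ~W) | (~D | ~P) = T | F = T
((D -> ~W) | (~D | ~P)) nand Q = T nand T = F
(Q | ~P) -> (((D -> ~W) | (~D | ~P)) nand Q) = T -> F = F
Hence Statement 2 is false.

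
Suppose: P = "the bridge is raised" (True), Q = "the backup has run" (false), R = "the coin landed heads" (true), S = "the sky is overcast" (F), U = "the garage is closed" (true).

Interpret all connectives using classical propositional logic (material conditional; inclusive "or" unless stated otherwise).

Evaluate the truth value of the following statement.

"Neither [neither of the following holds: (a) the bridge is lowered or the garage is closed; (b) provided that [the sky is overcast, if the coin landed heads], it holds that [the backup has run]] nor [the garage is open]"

Values: P=True, U=True, R=True, S=False, Q=False.
In symbols: ((not P or U) nor ((R -> S) -> Q)) nor not U

not P = not True = False
not P or U = False or True = True
R -> S = True -> False = False
(R -> S) -> Q = False -> False = True
(not P or U) nor ((R -> S) -> Q) = True nor True = False
not U = not True = False
((not P or U) nor ((R -> S) -> Q)) nor not U = False nor False = True

The statement is true.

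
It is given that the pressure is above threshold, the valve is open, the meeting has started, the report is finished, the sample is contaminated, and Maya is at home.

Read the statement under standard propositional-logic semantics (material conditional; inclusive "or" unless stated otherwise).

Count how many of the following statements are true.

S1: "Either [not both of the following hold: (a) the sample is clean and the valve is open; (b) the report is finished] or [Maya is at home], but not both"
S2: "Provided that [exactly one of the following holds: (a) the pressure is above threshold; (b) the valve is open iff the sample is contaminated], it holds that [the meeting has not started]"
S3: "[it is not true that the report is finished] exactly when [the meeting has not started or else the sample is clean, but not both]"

Let S = "the sample is contaminated" (T), U = "the valve is open" (T), G = "the report is finished" (T), K = "Maya is at home" (T), H = "the pressure is above threshold" (T), P = "the meeting has started" (T).

S1: Formalization: ((¬S ∧ U) ↑ G) ⊕ K

¬S = ¬T = F
¬S ∧ U = F ∧ T = F
(¬S ∧ U) ↑ G = F ↑ T = T
((¬S ∧ U) ↑ G) ⊕ K = T ⊕ T = F
Thus S1 is false.

S2: Formalization: (H ⊕ (U ↔ S)) → ¬P

U ↔ S = T ↔ T = T
H ⊕ (U ↔ S) = T ⊕ T = F
¬P = ¬T = F
(H ⊕ (U ↔ S)) → ¬P = F → F = T
Thus S2 is true.

S3: Formalization: ¬G ↔ (¬P ⊕ ¬S)

¬G = ¬T = F
¬P = ¬T = F
¬S = ¬T = F
¬P ⊕ ¬S = F ⊕ F = F
¬G ↔ (¬P ⊕ ¬S) = F ↔ F = T
Hence S3 is true.

True statements: 2 (S2, S3).

2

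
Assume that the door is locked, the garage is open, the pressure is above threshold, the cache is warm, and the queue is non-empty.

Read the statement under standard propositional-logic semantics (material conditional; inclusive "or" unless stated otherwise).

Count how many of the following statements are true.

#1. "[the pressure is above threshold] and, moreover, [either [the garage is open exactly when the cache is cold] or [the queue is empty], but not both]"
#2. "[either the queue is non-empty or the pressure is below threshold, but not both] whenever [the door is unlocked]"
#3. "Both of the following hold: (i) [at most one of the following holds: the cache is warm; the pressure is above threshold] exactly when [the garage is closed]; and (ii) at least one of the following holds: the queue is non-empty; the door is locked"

Let R = "the pressure is above threshold" (T), Q = "the garage is closed" (F), S = "the cache is warm" (T), U = "the queue is empty" (F), P = "the door is locked" (T).

#1: Parsed as R ∧ ((¬Q ↔ ¬S) ⊕ U)

¬Q = ¬F = T
¬S = ¬T = F
¬Q ↔ ¬S = T ↔ F = F
(¬Q ↔ ¬S) ⊕ U = F ⊕ F = F
R ∧ ((¬Q ↔ ¬S) ⊕ U) = T ∧ F = F
So #1 is false.

#2: Formalization: ¬P → (¬U ⊕ ¬R)

¬P = ¬T = F
¬U = ¬F = T
¬R = ¬T = F
¬U ⊕ ¬R = T ⊕ F = T
¬P → (¬U ⊕ ¬R) = F → T = T
So #2 is true.

#3: Parsed as ((S ↑ R) ↔ Q) ∧ (¬U ∨ P)

S ↑ R = T ↑ T = F
(S ↑ R) ↔ Q = F ↔ F = T
¬U = ¬F = T
¬U ∨ P = T ∨ T = T
((S ↑ R) ↔ Q) ∧ (¬U ∨ P) = T ∧ T = T
Thus #3 is true.

Count: 2.

2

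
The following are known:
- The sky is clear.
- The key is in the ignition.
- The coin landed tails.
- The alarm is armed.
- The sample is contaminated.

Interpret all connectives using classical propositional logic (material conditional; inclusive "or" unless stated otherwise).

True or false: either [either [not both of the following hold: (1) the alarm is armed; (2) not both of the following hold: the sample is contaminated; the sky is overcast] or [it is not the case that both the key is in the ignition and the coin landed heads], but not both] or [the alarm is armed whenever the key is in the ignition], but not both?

Let S = "the alarm is armed" (True), U = "the sample is contaminated" (True), P = "the sky is overcast" (False), Q = "the key is in the ignition" (True), R = "the coin landed heads" (False).
Formalization: ((S nand (U nand P)) xor (Q nand R)) xor (Q -> S)

U nand P = True nand False = True
S nand (U nand P) = True nand True = False
Q nand R = True nand False = True
(S nand (U nand P)) xor (Q nand R) = False xor True = True
Q -> S = True -> True = True
((S nand (U nand P)) xor (Q nand R)) xor (Q -> S) = True xor True = False

false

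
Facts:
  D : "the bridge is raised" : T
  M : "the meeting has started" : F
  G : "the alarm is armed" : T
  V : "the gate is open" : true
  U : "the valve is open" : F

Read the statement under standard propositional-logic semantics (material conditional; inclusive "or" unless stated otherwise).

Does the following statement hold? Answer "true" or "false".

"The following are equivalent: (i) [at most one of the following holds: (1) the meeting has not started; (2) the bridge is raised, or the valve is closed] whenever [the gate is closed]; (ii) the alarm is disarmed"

Formalization: (not V -> (not M nand (D or not U))) iff not G

not V = not True = False
not M = not False = True
not U = not False = True
D or not U = True or True = True
not M nand (D or not U) = True nand True = False
not V -> (not M nand (D or not U)) = False -> False = True
not G = not True = False
(not V -> (not M nand (D or not U))) iff not G = True iff False = False

The statement is false.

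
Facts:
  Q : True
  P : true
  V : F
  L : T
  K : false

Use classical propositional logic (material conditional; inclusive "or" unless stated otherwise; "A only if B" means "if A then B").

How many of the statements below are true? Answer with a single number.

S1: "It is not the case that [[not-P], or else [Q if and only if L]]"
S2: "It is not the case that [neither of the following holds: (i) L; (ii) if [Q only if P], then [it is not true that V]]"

1

S1: In symbols: not (not P or (Q iff L))

not P = not True = False
Q iff L = True iff True = True
not P or (Q iff L) = False or True = True
not (not P or (Q iff L)) = not True = False
Thus S1 is false.

S2: Formalization: not (L nor ((Q -> P) -> not V))

Q -> P = True -> True = True
not V = not False = True
(Q -> P) -> not V = True -> True = True
L nor ((Q -> P) -> not V) = True nor True = False
not (L nor ((Q -> P) -> not V)) = not False = True
Hence S2 is true.

True statements: 1 (S2).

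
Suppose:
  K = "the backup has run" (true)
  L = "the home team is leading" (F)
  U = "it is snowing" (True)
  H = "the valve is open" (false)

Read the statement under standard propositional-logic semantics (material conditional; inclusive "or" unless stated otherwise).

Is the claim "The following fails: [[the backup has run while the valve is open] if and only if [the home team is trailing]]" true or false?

True

This is not ((K and H) iff not L).

K and H = True and False = False
not L = not False = True
(K and H) iff not L = False iff True = False
not ((K and H) iff not L) = not False = True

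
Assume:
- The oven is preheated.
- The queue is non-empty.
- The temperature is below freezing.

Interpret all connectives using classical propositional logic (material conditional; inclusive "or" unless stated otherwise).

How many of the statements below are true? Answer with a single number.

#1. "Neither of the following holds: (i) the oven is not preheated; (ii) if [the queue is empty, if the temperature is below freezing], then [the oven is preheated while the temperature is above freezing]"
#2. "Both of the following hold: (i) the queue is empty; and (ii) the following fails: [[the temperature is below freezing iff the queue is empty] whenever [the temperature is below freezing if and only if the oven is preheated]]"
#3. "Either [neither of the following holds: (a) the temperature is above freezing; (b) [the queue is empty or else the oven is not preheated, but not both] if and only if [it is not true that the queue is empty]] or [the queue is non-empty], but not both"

Let P = "the oven is preheated" (T), R = "the temperature is below freezing" (T), Q = "the queue is empty" (F).

#1: Parsed as ~P nor ((R -> Q) -> (P & ~R))

~P = ~T = F
R -> Q = T -> F = F
~R = ~T = F
P & ~R = T & F = F
(R -> Q) -> (P & ~R) = F -> F = T
~P nor ((R -> Q) -> (P & ~R)) = F nor T = F
So #1 is false.

#2: In symbols: Q & ~((R <-> P) -> (R <-> Q))

R <-> P = T <-> T = T
R <-> Q = T <-> F = F
(R <-> P) -> (R <-> Q) = T -> F = F
~((R <-> P) -> (R <-> Q)) = ~F = T
Q & ~((R <-> P) -> (R <-> Q)) = F & T = F
So #2 is false.

#3: Formalization: (~R nor ((Q xor ~P) <-> ~Q)) xor ~Q

~R = ~T = F
~P = ~T = F
Q xor ~P = F xor F = F
~Q = ~F = T
(Q xor ~P) <-> ~Q = F <-> T = F
~R nor ((Q xor ~P) <-> ~Q) = F nor F = T
~Q = ~F = T
(~R nor ((Q xor ~P) <-> ~Q)) xor ~Q = T xor T = F
Thus #3 is false.

Count: 0.

0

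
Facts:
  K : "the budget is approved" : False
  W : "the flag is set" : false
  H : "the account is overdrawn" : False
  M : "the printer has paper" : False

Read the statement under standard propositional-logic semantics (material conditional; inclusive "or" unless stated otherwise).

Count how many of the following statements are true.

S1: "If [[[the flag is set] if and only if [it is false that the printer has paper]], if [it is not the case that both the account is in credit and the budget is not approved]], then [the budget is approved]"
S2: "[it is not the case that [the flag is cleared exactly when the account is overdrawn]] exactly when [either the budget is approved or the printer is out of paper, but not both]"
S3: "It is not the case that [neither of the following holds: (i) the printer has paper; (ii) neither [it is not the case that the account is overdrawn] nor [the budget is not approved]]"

1

S1: Formalization: ((¬H ↑ ¬K) → (W ↔ ¬M)) → K

¬H = ¬F = T
¬K = ¬F = T
¬H ↑ ¬K = T ↑ T = F
¬M = ¬F = T
W ↔ ¬M = F ↔ T = F
(¬H ↑ ¬K) → (W ↔ ¬M) = F → F = T
((¬H ↑ ¬K) → (W ↔ ¬M)) → K = T → F = F
So S1 is false.

S2: Formalization: ¬(¬W ↔ H) ↔ (K ⊕ ¬M)

¬W = ¬F = T
¬W ↔ H = T ↔ F = F
¬(¬W ↔ H) = ¬F = T
¬M = ¬F = T
K ⊕ ¬M = F ⊕ T = T
¬(¬W ↔ H) ↔ (K ⊕ ¬M) = T ↔ T = T
Hence S2 is true.

S3: Formalization: ¬(M ↓ (¬H ↓ ¬K))

¬H = ¬F = T
¬K = ¬F = T
¬H ↓ ¬K = T ↓ T = F
M ↓ (¬H ↓ ¬K) = F ↓ F = T
¬(M ↓ (¬H ↓ ¬K)) = ¬T = F
So S3 is false.

Count: 1.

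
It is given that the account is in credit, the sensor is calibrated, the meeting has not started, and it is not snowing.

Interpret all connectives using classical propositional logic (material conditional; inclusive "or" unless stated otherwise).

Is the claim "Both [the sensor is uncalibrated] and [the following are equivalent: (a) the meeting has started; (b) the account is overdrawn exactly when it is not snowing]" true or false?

false

Let Q = "the sensor is calibrated" (T), R = "the meeting has started" (F), P = "the account is overdrawn" (F), S = "it is snowing" (F).
This is ~Q & (R <-> (P <-> ~S)).

~Q = ~T = F
~S = ~F = T
P <-> ~S = F <-> T = F
R <-> (P <-> ~S) = F <-> F = T
~Q & (R <-> (P <-> ~S)) = F & T = F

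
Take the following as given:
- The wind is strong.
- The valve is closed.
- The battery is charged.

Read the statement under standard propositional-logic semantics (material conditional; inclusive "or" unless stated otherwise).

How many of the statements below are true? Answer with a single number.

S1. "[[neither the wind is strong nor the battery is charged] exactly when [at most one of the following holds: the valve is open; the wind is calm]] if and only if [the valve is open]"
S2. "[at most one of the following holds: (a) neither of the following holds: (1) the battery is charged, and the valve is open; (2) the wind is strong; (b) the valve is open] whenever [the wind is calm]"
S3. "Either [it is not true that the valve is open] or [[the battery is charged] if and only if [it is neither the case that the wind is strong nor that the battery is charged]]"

Let K = "the wind is strong" (T), H = "the battery is charged" (T), R = "the valve is open" (F).

S1: Parsed as ((K nor H) <-> (R nand ~K)) <-> R

K nor H = T nor T = F
~K = ~T = F
R nand ~K = F nand F = T
(K nor H) <-> (R nand ~K) = F <-> T = F
((K nor H) <-> (R nand ~K)) <-> R = F <-> F = T
So S1 is true.

S2: This is ~K -> (((H & R) nor K) nand R).

~K = ~T = F
H & R = T & F = F
(H & R) nor K = F nor T = F
((H & R) nor K) nand R = F nand F = T
~K -> (((H & R) nor K) nand R) = F -> T = T
So S2 is true.

S3: This is ~R | (H <-> (K nor H)).

~R = ~F = T
K nor H = T nor T = F
H <-> (K nor H) = T <-> F = F
~R | (H <-> (K nor H)) = T | F = T
Thus S3 is true.

True statements: 3 (S1, S2, S3).

3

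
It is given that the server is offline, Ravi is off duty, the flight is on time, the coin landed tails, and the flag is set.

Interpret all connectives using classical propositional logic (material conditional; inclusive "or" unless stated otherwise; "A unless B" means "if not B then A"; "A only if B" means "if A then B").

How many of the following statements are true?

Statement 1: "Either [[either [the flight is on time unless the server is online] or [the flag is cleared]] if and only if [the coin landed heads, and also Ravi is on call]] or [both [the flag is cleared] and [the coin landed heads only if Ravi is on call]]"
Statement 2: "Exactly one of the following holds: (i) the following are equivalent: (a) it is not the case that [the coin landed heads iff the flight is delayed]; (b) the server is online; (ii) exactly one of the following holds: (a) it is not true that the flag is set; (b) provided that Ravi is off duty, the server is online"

Let S = "the flight is delayed" (F), N = "the server is online" (F), L = "the flag is set" (T), R = "the coin landed heads" (F), V = "Ravi is on call" (F).

Statement 1: This is (((~S | N) | ~L) <-> (R & V)) | (~L & (R -> V)).

~S = ~F = T
~S | N = T | F = T
~L = ~T = F
(~S | N) | ~L = T | F = T
R & V = F & F = F
((~S | N) | ~L) <-> (R & V) = T <-> F = F
~L = ~T = F
R -> V = F -> F = T
~L & (R -> V) = F & T = F
(((~S | N) | ~L) <-> (R & V)) | (~L & (R -> V)) = F | F = F
So Statement 1 is false.

Statement 2: In symbols: (~(R <-> S) <-> N) xor (~L xor (~V -> N))

R <-> S = F <-> F = T
~(R <-> S) = ~T = F
~(R <-> S) <-> N = F <-> F = T
~L = ~T = F
~V = ~F = T
~V -> N = T -> F = F
~L xor (~V -> N) = F xor F = F
(~(R <-> S) <-> N) xor (~L xor (~V -> N)) = T xor F = T
So Statement 2 is true.

True statements: 1 (Statement 2).

1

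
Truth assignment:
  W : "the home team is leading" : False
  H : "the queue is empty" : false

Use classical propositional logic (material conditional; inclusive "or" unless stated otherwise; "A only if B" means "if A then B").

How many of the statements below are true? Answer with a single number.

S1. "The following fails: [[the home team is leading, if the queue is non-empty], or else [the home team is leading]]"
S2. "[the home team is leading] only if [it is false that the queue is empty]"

2

S1: Formalization: ¬((¬H → W) ∨ W)

¬H = ¬F = T
¬H → W = T → F = F
(¬H → W) ∨ W = F ∨ F = F
¬((¬H → W) ∨ W) = ¬F = T
Thus S1 is true.

S2: Formalization: W → ¬H

¬H = ¬F = T
W → ¬H = F → T = T
So S2 is true.

True statements: 2 (S1, S2).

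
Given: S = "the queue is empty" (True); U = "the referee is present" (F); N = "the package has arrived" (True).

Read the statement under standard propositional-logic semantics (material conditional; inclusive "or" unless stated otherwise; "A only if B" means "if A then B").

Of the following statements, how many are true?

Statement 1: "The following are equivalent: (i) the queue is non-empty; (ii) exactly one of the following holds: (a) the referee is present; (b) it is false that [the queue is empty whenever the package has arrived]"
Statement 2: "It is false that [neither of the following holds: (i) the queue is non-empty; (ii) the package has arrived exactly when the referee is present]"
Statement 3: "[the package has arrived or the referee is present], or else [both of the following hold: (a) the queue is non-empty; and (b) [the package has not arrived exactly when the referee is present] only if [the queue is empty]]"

Statement 1: Formalization: not S iff (U xor not (N -> S))

not S = not True = False
N -> S = True -> True = True
not (N -> S) = not True = False
U xor not (N -> S) = False xor False = False
not S iff (U xor not (N -> S)) = False iff False = True
Hence Statement 1 is true.

Statement 2: Formalization: not (not S nor (N iff U))

not S = not True = False
N iff U = True iff False = False
not S nor (N iff U) = False nor False = True
not (not S nor (N iff U)) = not True = False
Thus Statement 2 is false.

Statement 3: In symbols: (N or U) or (not S and ((not N iff U) -> S))

N or U = True or False = True
not S = not True = False
not N = not True = False
not N iff U = False iff False = True
(not N iff U) -> S = True -> True = True
not S and ((not N iff U) -> S) = False and True = False
(N or U) or (not S and ((not N iff U) -> S)) = True or False = True
So Statement 3 is true.

2 of the 3 statements are true (Statement 1, Statement 3).

2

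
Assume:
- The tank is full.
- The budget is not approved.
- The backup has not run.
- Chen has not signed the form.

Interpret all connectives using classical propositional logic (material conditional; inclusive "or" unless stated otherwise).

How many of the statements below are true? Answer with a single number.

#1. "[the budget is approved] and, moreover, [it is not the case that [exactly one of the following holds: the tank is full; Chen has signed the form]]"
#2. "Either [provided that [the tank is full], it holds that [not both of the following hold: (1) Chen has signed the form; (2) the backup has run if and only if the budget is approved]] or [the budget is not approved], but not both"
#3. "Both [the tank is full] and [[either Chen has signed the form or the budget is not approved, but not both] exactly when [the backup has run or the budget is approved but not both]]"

Let Q = "the budget is approved" (F), P = "the tank is full" (T), S = "Chen has signed the form" (F), R = "the backup has run" (F).

#1: Parsed as Q & ~(P xor S)

P xor S = T xor F = T
~(P xor S) = ~T = F
Q & ~(P xor S) = F & F = F
Thus #1 is false.

#2: This is (P -> (S nand (R <-> Q))) xor ~Q.

R <-> Q = F <-> F = T
S nand (R <-> Q) = F nand T = T
P -> (S nand (R <-> Q)) = T -> T = T
~Q = ~F = T
(P -> (S nand (R <-> Q))) xor ~Q = T xor T = F
So #2 is false.

#3: Parsed as P & ((S xor ~Q) <-> (R xor Q))

~Q = ~F = T
S xor ~Q = F xor T = T
R xor Q = F xor F = F
(S xor ~Q) <-> (R xor Q) = T <-> F = F
P & ((S xor ~Q) <-> (R xor Q)) = T & F = F
So #3 is false.

0 of the 3 statements are true (none).

0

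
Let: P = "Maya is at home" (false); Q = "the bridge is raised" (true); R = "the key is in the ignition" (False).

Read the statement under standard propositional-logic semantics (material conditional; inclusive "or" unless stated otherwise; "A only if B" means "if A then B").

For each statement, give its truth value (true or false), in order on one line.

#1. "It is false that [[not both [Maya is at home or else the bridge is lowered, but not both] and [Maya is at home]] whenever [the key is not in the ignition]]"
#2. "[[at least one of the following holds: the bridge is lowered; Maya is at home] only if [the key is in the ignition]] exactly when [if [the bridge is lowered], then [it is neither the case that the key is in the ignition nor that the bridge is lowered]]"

#1: This is ¬(¬R → ((P ⊕ ¬Q) ↑ P)).

¬R = ¬F = T
¬Q = ¬T = F
P ⊕ ¬Q = F ⊕ F = F
(P ⊕ ¬Q) ↑ P = F ↑ F = T
¬R → ((P ⊕ ¬Q) ↑ P) = T → T = T
¬(¬R → ((P ⊕ ¬Q) ↑ P)) = ¬T = F
Hence #1 is false.

#2: This is ((¬Q ∨ P) → R) ↔ (¬Q → (R ↓ ¬Q)).

¬Q = ¬T = F
¬Q ∨ P = F ∨ F = F
(¬Q ∨ P) → R = F → F = T
¬Q = ¬T = F
¬Q = ¬T = F
R ↓ ¬Q = F ↓ F = T
¬Q → (R ↓ ¬Q) = F → T = T
((¬Q ∨ P) → R) ↔ (¬Q → (R ↓ ¬Q)) = T ↔ T = T
Thus #2 is true.

#1 F; #2 T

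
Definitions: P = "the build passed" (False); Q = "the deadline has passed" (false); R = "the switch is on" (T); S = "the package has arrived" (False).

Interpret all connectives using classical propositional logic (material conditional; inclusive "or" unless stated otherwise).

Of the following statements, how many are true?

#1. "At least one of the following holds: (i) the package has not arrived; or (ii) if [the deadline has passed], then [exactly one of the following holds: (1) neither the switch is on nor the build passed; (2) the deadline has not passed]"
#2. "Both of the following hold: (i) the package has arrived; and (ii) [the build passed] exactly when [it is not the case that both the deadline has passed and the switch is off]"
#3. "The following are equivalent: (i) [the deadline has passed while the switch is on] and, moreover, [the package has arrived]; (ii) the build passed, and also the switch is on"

2

#1: This is ¬S ∨ (Q → ((R ↓ P) ⊕ ¬Q)).

¬S = ¬F = T
R ↓ P = T ↓ F = F
¬Q = ¬F = T
(R ↓ P) ⊕ ¬Q = F ⊕ T = T
Q → ((R ↓ P) ⊕ ¬Q) = F → T = T
¬S ∨ (Q → ((R ↓ P) ⊕ ¬Q)) = T ∨ T = T
Thus #1 is true.

#2: This is S ∧ (P ↔ (Q ↑ ¬R)).

¬R = ¬T = F
Q ↑ ¬R = F ↑ F = T
P ↔ (Q ↑ ¬R) = F ↔ T = F
S ∧ (P ↔ (Q ↑ ¬R)) = F ∧ F = F
Thus #2 is false.

#3: Parsed as ((Q ∧ R) ∧ S) ↔ (P ∧ R)

Q ∧ R = F ∧ T = F
(Q ∧ R) ∧ S = F ∧ F = F
P ∧ R = F ∧ T = F
((Q ∧ R) ∧ S) ↔ (P ∧ R) = F ↔ F = T
Thus #3 is true.

2 of the 3 statements are true (#1, #3).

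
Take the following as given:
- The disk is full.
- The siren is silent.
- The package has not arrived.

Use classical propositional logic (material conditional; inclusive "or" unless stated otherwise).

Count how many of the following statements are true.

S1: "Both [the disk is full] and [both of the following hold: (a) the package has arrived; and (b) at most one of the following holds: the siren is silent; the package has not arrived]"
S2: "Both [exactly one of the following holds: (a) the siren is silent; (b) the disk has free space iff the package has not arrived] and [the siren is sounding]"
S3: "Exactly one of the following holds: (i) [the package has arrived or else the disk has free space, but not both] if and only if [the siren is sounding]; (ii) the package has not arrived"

0

Let P = "the disk is full" (T), R = "the package has arrived" (F), Q = "the siren is sounding" (F).

S1: In symbols: P ∧ (R ∧ (¬Q ↑ ¬R))

¬Q = ¬F = T
¬R = ¬F = T
¬Q ↑ ¬R = T ↑ T = F
R ∧ (¬Q ↑ ¬R) = F ∧ F = F
P ∧ (R ∧ (¬Q ↑ ¬R)) = T ∧ F = F
Hence S1 is false.

S2: This is (¬Q ⊕ (¬P ↔ ¬R)) ∧ Q.

¬Q = ¬F = T
¬P = ¬T = F
¬R = ¬F = T
¬P ↔ ¬R = F ↔ T = F
¬Q ⊕ (¬P ↔ ¬R) = T ⊕ F = T
(¬Q ⊕ (¬P ↔ ¬R)) ∧ Q = T ∧ F = F
Thus S2 is false.

S3: Parsed as ((R ⊕ ¬P) ↔ Q) ⊕ ¬R

¬P = ¬T = F
R ⊕ ¬P = F ⊕ F = F
(R ⊕ ¬P) ↔ Q = F ↔ F = T
¬R = ¬F = T
((R ⊕ ¬P) ↔ Q) ⊕ ¬R = T ⊕ T = F
Hence S3 is false.

Count: 0.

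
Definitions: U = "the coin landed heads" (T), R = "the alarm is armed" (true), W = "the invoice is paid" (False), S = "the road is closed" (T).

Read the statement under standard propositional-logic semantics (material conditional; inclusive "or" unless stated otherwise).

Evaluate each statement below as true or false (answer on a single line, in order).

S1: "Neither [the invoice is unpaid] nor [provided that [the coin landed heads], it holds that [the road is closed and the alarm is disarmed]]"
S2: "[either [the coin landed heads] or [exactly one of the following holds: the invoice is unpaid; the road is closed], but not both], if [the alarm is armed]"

S1 false; S2 true

S1: This is not W nor (U -> (S and not R)).

not W = not False = True
not R = not True = False
S and not R = True and False = False
U -> (S and not R) = True -> False = False
not W nor (U -> (S and not R)) = True nor False = False
Hence S1 is false.

S2: This is R -> (U xor (not W xor S)).

not W = not False = True
not W xor S = True xor True = False
U xor (not W xor S) = True xor False = True
R -> (U xor (not W xor S)) = True -> True = True
Thus S2 is true.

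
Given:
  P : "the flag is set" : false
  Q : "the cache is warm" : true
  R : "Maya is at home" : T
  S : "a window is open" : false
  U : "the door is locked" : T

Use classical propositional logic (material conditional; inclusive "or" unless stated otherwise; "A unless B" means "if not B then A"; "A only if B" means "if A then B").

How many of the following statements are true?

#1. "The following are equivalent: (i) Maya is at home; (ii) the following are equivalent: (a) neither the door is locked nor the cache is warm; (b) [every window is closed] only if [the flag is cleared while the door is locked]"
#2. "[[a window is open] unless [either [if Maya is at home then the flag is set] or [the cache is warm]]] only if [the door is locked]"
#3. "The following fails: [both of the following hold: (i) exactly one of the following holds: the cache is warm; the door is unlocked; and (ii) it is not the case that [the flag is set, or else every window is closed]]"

2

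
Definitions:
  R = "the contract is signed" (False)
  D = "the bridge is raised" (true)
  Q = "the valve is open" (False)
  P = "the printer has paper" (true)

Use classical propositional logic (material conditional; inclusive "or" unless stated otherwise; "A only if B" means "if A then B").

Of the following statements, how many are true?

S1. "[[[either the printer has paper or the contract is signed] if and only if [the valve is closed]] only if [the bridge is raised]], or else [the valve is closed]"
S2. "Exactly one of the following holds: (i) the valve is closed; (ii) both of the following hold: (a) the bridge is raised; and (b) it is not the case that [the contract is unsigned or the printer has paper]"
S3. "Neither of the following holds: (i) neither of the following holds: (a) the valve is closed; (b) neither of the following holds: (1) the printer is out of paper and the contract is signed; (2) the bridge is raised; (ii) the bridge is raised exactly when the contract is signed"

S1: This is (((P | R) <-> ~Q) -> D) | ~Q.

P | R = T | F = T
~Q = ~F = T
(P | R) <-> ~Q = T <-> T = T
((P | R) <-> ~Q) -> D = T -> T = T
~Q = ~F = T
(((P | R) <-> ~Q) -> D) | ~Q = T | T = T
Thus S1 is true.

S2: In symbols: ~Q xor (D & ~(~R | P))

~Q = ~F = T
~R = ~F = T
~R | P = T | T = T
~(~R | P) = ~T = F
D & ~(~R | P) = T & F = F
~Q xor (D & ~(~R | P)) = T xor F = T
So S2 is true.

S3: This is (~Q nor ((~P & R) nor D)) nor (D <-> R).

~Q = ~F = T
~P = ~T = F
~P & R = F & F = F
(~P & R) nor D = F nor T = F
~Q nor ((~P & R) nor D) = T nor F = F
D <-> R = T <-> F = F
(~Q nor ((~P & R) nor D)) nor (D <-> R) = F nor F = T
Thus S3 is true.

Count: 3.

3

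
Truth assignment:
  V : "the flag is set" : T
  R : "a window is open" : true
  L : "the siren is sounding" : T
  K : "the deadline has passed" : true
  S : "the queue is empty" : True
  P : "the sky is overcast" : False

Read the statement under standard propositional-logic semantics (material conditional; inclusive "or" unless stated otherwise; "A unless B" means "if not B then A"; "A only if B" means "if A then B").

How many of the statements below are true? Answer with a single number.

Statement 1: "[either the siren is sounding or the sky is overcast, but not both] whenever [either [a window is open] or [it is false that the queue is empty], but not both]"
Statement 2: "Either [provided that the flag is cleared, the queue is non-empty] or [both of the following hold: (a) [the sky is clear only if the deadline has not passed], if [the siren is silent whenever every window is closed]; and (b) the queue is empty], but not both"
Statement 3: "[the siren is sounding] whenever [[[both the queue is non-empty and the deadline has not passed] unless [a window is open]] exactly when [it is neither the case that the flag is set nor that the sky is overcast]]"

3

Statement 1: In symbols: (R ⊕ ¬S) → (L ⊕ P)

¬S = ¬T = F
R ⊕ ¬S = T ⊕ F = T
L ⊕ P = T ⊕ F = T
(R ⊕ ¬S) → (L ⊕ P) = T → T = T
So Statement 1 is true.

Statement 2: This is (¬V → ¬S) ⊕ (((¬R → ¬L) → (¬P → ¬K)) ∧ S).

¬V = ¬T = F
¬S = ¬T = F
¬V → ¬S = F → F = T
¬R = ¬T = F
¬L = ¬T = F
¬R → ¬L = F → F = T
¬P = ¬F = T
¬K = ¬T = F
¬P → ¬K = T → F = F
(¬R → ¬L) → (¬P → ¬K) = T → F = F
((¬R → ¬L) → (¬P → ¬K)) ∧ S = F ∧ T = F
(¬V → ¬S) ⊕ (((¬R → ¬L) → (¬P → ¬K)) ∧ S) = T ⊕ F = T
Hence Statement 2 is true.

Statement 3: Parsed as (((¬S ∧ ¬K) ∨ R) ↔ (V ↓ P)) → L

¬S = ¬T = F
¬K = ¬T = F
¬S ∧ ¬K = F ∧ F = F
(¬S ∧ ¬K) ∨ R = F ∨ T = T
V ↓ P = T ↓ F = F
((¬S ∧ ¬K) ∨ R) ↔ (V ↓ P) = T ↔ F = F
(((¬S ∧ ¬K) ∨ R) ↔ (V ↓ P)) → L = F → T = T
Thus Statement 3 is true.

True statements: 3.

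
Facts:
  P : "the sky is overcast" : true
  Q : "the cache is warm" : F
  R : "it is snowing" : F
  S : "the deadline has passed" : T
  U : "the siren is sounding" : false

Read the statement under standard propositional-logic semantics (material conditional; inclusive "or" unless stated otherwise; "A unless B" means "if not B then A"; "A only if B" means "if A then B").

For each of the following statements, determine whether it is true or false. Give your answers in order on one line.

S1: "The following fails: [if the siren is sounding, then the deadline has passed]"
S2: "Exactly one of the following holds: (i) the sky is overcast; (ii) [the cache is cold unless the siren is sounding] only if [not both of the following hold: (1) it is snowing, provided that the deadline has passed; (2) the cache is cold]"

S1: This is not (U -> S).

U -> S = False -> True = True
not (U -> S) = not True = False
So S1 is false.

S2: In symbols: P xor ((not Q or U) -> ((S -> R) nand not Q))

not Q = not False = True
not Q or U = True or False = True
S -> R = True -> False = False
not Q = not False = True
(S -> R) nand not Q = False nand True = True
(not Q or U) -> ((S -> R) nand not Q) = True -> True = True
P xor ((not Q or U) -> ((S -> R) nand not Q)) = True xor True = False
Hence S2 is false.

S1 False / S2 False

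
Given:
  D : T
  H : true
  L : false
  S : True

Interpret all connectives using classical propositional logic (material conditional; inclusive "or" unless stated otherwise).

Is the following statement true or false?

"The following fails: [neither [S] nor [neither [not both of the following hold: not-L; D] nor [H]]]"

Formalization: ¬(S ↓ ((¬L ↑ D) ↓ H))

¬L = ¬F = T
¬L ↑ D = T ↑ T = F
(¬L ↑ D) ↓ H = F ↓ T = F
S ↓ ((¬L ↑ D) ↓ H) = T ↓ F = F
¬(S ↓ ((¬L ↑ D) ↓ H)) = ¬F = T

The statement is true.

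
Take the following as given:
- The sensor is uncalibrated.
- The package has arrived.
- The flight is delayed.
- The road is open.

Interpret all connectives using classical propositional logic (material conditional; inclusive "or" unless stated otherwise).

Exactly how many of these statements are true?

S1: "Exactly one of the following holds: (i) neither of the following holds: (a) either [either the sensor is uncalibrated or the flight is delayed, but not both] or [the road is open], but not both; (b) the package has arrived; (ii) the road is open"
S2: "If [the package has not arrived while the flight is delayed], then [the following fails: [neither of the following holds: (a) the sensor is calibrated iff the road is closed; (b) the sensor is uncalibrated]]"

Let P = "the sensor is calibrated" (F), R = "the flight is delayed" (T), S = "the road is closed" (F), Q = "the package has arrived" (T).

S1: This is (((¬P ⊕ R) ⊕ ¬S) ↓ Q) ⊕ ¬S.

¬P = ¬F = T
¬P ⊕ R = T ⊕ T = F
¬S = ¬F = T
(¬P ⊕ R) ⊕ ¬S = F ⊕ T = T
((¬P ⊕ R) ⊕ ¬S) ↓ Q = T ↓ T = F
¬S = ¬F = T
(((¬P ⊕ R) ⊕ ¬S) ↓ Q) ⊕ ¬S = F ⊕ T = T
So S1 is true.

S2: Formalization: (¬Q ∧ R) → ¬((P ↔ S) ↓ ¬P)

¬Q = ¬T = F
¬Q ∧ R = F ∧ T = F
P ↔ S = F ↔ F = T
¬P = ¬F = T
(P ↔ S) ↓ ¬P = T ↓ T = F
¬((P ↔ S) ↓ ¬P) = ¬F = T
(¬Q ∧ R) → ¬((P ↔ S) ↓ ¬P) = F → T = T
Thus S2 is true.

True statements: 2 (S1, S2).

2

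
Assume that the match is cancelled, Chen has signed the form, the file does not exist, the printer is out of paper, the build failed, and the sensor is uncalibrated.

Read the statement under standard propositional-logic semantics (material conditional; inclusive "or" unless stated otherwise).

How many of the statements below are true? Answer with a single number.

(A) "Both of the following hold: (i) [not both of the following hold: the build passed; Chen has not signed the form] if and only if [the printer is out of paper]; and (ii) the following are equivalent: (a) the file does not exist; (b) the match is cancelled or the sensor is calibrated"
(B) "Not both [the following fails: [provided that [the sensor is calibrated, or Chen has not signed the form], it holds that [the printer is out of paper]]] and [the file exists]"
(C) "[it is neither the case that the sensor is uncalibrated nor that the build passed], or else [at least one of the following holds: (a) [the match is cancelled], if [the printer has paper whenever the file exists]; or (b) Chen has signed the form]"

Let D = "the build passed" (F), N = "Chen has signed the form" (T), U = "the printer has paper" (F), Q = "the file exists" (F), W = "the match is cancelled" (T), G = "the sensor is calibrated" (F).

(A): Parsed as ((D ↑ ¬N) ↔ ¬U) ∧ (¬Q ↔ (W ∨ G))

¬N = ¬T = F
D ↑ ¬N = F ↑ F = T
¬U = ¬F = T
(D ↑ ¬N) ↔ ¬U = T ↔ T = T
¬Q = ¬F = T
W ∨ G = T ∨ F = T
¬Q ↔ (W ∨ G) = T ↔ T = T
((D ↑ ¬N) ↔ ¬U) ∧ (¬Q ↔ (W ∨ G)) = T ∧ T = T
So (A) is true.

(B): Formalization: ¬((G ∨ ¬N) → ¬U) ↑ Q

¬N = ¬T = F
G ∨ ¬N = F ∨ F = F
¬U = ¬F = T
(G ∨ ¬N) → ¬U = F → T = T
¬((G ∨ ¬N) → ¬U) = ¬T = F
¬((G ∨ ¬N) → ¬U) ↑ Q = F ↑ F = T
Hence (B) is true.

(C): This is (¬G ↓ D) ∨ (((Q → U) → W) ∨ N).

¬G = ¬F = T
¬G ↓ D = T ↓ F = F
Q → U = F → F = T
(Q → U) → W = T → T = T
((Q → U) → W) ∨ N = T ∨ T = T
(¬G ↓ D) ∨ (((Q → U) → W) ∨ N) = F ∨ T = T
Hence (C) is true.

Count: 3.

3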